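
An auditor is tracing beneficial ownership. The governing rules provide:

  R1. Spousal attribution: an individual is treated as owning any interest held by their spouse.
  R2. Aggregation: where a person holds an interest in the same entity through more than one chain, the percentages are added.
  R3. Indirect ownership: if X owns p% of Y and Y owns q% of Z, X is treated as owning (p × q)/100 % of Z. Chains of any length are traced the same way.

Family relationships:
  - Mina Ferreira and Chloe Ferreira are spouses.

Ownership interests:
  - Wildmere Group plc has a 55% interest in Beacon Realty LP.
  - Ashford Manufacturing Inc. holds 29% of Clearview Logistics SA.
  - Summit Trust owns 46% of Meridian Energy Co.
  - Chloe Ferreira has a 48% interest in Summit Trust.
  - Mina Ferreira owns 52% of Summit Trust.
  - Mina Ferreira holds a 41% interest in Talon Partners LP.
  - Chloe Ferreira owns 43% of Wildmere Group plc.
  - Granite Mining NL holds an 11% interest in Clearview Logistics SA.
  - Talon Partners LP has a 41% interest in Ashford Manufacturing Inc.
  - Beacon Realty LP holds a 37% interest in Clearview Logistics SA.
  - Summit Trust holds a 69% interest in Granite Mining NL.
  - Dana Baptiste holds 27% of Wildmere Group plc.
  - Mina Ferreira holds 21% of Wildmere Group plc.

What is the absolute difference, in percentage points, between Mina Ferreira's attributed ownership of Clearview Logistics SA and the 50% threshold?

By spousal attribution (R1), Mina Ferreira is treated as also owning Chloe Ferreira's interest in Wildmere Group plc, giving 21% + 43% = 64%.
By spousal attribution (R1), Mina Ferreira is treated as also owning Chloe Ferreira's interest in Summit Trust, giving 52% + 48% = 100%.
Chain via Talon Partners LP → Ashford Manufacturing Inc. (R3): 41% × 41% × 29% = 4.8749% of Clearview Logistics SA.
Chain via Wildmere Group plc → Beacon Realty LP (R3): 64% × 55% × 37% = 13.024% of Clearview Logistics SA.
Chain via Summit Trust → Granite Mining NL (R3): 100% × 69% × 11% = 7.59% of Clearview Logistics SA.
Aggregating (R2): 4.8749% + 13.024% + 7.59% = 25.4889%.
25.4889% falls short of the 50% threshold by 24.5111 percentage points.

24.5111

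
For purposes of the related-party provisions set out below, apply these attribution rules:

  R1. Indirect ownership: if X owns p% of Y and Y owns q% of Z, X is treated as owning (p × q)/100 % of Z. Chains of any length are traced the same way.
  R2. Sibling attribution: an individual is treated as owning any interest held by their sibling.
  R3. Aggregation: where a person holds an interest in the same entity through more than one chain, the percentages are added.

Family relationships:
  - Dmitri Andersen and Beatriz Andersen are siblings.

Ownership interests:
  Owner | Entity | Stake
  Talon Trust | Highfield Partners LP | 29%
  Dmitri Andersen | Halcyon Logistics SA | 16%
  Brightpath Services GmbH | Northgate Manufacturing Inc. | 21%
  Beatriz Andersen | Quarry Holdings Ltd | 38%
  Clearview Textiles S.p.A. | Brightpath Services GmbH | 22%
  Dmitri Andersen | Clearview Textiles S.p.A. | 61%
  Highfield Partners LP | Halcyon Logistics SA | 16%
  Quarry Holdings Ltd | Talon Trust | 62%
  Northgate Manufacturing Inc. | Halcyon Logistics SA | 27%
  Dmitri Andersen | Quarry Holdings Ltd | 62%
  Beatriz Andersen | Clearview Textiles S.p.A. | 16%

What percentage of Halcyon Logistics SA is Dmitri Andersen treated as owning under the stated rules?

By sibling attribution (R2), Dmitri Andersen is treated as also owning Beatriz Andersen's interest in Clearview Textiles S.p.A, giving 61% + 16% = 77%.
By sibling attribution (R2), Dmitri Andersen is treated as also owning Beatriz Andersen's interest in Quarry Holdings Ltd, giving 62% + 38% = 100%.
Chain via Clearview Textiles S.p.A. → Brightpath Services GmbH → Northgate Manufacturing Inc. (R1): 77% × 22% × 21% × 27% = 0.960498% of Halcyon Logistics SA.
Chain via Quarry Holdings Ltd → Talon Trust → Highfield Partners LP (R1): 100% × 62% × 29% × 16% = 2.8768% of Halcyon Logistics SA.
Direct interest in Halcyon Logistics SA: 16%.
Aggregating (R3): 0.960498% + 2.8768% + 16% = 19.837298%.

19.837298%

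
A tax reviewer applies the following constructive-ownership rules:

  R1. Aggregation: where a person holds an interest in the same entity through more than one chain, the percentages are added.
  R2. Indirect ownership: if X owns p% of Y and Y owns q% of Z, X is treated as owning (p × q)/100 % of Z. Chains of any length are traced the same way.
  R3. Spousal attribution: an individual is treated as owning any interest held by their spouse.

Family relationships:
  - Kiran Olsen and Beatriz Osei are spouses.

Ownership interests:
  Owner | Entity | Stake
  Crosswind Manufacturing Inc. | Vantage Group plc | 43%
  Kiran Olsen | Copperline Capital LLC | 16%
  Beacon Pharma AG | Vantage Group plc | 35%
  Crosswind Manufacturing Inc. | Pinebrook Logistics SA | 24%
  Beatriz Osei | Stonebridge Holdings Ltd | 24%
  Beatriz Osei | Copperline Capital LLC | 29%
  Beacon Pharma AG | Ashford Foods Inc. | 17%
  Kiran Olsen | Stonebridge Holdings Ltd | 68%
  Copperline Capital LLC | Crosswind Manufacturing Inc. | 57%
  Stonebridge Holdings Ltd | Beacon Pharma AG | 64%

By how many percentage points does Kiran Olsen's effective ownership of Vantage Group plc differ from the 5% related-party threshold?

26.6375

By spousal attribution (R3), Kiran Olsen is treated as also owning Beatriz Osei's interest in Copperline Capital LLC, giving 16% + 29% = 45%.
By spousal attribution (R3), Kiran Olsen is treated as also owning Beatriz Osei's interest in Stonebridge Holdings Ltd, giving 68% + 24% = 92%.
Chain via Copperline Capital LLC → Crosswind Manufacturing Inc. (R2): 45% × 57% × 43% = 11.0295% of Vantage Group plc.
Chain via Stonebridge Holdings Ltd → Beacon Pharma AG (R2): 92% × 64% × 35% = 20.608% of Vantage Group plc.
Aggregating (R1): 11.0295% + 20.608% = 31.6375%.
31.6375% exceeds the 5% threshold by 26.6375 percentage points.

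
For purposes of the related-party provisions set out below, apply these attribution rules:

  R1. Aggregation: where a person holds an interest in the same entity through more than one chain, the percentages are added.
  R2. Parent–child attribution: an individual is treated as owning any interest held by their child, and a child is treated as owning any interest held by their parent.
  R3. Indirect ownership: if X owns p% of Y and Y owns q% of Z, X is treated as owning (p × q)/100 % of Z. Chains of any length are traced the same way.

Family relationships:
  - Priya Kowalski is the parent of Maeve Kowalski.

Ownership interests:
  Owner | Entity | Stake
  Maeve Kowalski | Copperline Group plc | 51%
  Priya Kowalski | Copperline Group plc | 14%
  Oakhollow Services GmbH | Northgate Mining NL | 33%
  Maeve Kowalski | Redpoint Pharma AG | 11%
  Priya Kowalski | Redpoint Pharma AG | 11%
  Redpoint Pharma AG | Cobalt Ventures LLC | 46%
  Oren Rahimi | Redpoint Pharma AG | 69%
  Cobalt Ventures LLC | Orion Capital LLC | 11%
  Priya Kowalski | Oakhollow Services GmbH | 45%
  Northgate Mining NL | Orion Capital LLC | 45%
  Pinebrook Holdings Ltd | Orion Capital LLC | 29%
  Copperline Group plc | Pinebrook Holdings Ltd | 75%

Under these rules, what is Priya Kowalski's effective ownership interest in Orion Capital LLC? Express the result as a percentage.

21.9332%

By parent–child attribution (R2), Priya Kowalski is treated as also owning Maeve Kowalski's interest in Copperline Group plc, giving 14% + 51% = 65%.
By parent–child attribution (R2), Priya Kowalski is treated as also owning Maeve Kowalski's interest in Redpoint Pharma AG, giving 11% + 11% = 22%.
Chain via Copperline Group plc → Pinebrook Holdings Ltd (R3): 65% × 75% × 29% = 14.1375% of Orion Capital LLC.
Chain via Oakhollow Services GmbH → Northgate Mining NL (R3): 45% × 33% × 45% = 6.6825% of Orion Capital LLC.
Chain via Redpoint Pharma AG → Cobalt Ventures LLC (R3): 22% × 46% × 11% = 1.1132% of Orion Capital LLC.
Aggregating (R1): 14.1375% + 6.6825% + 1.1132% = 21.9332%.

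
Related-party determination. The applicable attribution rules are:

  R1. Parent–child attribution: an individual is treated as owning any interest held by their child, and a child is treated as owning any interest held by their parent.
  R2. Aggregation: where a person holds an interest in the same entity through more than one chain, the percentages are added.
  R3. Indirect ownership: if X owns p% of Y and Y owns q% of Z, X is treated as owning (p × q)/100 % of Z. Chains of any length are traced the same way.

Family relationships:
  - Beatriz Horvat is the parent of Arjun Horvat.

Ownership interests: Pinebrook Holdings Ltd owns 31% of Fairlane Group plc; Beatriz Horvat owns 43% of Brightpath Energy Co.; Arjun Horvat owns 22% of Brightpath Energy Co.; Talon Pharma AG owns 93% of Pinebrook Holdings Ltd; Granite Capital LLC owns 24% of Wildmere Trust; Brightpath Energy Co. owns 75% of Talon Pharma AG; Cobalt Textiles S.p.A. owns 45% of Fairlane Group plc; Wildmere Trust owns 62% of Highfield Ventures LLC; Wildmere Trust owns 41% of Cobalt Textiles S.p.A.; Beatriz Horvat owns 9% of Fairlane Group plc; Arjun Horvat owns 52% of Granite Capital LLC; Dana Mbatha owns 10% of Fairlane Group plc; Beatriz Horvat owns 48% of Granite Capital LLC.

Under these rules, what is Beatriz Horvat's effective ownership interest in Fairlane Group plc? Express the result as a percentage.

27.482625%

By parent–child attribution (R1), Beatriz Horvat is treated as also owning Arjun Horvat's interest in Brightpath Energy Co, giving 43% + 22% = 65%.
By parent–child attribution (R1), Beatriz Horvat is treated as also owning Arjun Horvat's interest in Granite Capital LLC, giving 48% + 52% = 100%.
Chain via Brightpath Energy Co. → Talon Pharma AG → Pinebrook Holdings Ltd (R3): 65% × 75% × 93% × 31% = 14.054625% of Fairlane Group plc.
Chain via Granite Capital LLC → Wildmere Trust → Cobalt Textiles S.p.A. (R3): 100% × 24% × 41% × 45% = 4.428% of Fairlane Group plc.
Direct interest in Fairlane Group plc: 9%.
Aggregating (R2): 14.054625% + 4.428% + 9% = 27.482625%.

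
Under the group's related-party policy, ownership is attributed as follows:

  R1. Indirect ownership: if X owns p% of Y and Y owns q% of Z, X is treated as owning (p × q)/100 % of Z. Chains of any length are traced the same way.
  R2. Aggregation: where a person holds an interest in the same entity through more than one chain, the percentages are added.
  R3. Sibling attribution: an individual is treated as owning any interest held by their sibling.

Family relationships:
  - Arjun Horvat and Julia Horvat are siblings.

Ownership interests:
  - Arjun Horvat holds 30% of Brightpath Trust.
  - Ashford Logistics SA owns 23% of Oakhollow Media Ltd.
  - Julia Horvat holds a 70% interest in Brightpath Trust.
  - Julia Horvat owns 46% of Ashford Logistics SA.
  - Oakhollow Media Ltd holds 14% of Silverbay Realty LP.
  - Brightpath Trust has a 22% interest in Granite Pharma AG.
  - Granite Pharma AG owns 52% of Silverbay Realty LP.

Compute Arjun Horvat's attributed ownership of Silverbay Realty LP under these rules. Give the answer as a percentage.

12.9212%

By sibling attribution (R3), Arjun Horvat is treated as also owning Julia Horvat's interest in Brightpath Trust, giving 30% + 70% = 100%.
By sibling attribution (R3), Arjun Horvat is treated as owning Julia Horvat's 46% interest in Ashford Logistics SA.
Chain via Brightpath Trust → Granite Pharma AG (R1): 100% × 22% × 52% = 11.44% of Silverbay Realty LP.
Chain via Ashford Logistics SA → Oakhollow Media Ltd (R1): 46% × 23% × 14% = 1.4812% of Silverbay Realty LP.
Aggregating (R2): 11.44% + 1.4812% = 12.9212%.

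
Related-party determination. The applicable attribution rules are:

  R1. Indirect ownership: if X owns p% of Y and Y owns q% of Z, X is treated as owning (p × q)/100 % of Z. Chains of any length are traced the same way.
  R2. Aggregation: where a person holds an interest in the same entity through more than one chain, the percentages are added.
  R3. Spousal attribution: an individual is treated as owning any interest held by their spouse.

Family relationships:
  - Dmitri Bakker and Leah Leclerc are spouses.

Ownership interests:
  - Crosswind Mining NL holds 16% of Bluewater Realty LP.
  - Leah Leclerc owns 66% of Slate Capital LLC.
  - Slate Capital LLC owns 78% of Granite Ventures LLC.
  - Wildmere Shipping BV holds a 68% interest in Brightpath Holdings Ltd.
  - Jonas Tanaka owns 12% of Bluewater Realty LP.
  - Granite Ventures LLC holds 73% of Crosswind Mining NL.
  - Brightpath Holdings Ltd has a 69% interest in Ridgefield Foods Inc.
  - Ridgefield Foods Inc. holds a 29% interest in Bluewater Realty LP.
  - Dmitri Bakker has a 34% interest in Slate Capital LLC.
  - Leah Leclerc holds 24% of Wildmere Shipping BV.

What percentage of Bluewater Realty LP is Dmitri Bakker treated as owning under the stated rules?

12.376032%

By spousal attribution (R3), Dmitri Bakker is treated as also owning Leah Leclerc's interest in Slate Capital LLC, giving 34% + 66% = 100%.
By spousal attribution (R3), Dmitri Bakker is treated as owning Leah Leclerc's 24% interest in Wildmere Shipping BV.
Chain via Slate Capital LLC → Granite Ventures LLC → Crosswind Mining NL (R1): 100% × 78% × 73% × 16% = 9.1104% of Bluewater Realty LP.
Chain via Wildmere Shipping BV → Brightpath Holdings Ltd → Ridgefield Foods Inc. (R1): 24% × 68% × 69% × 29% = 3.265632% of Bluewater Realty LP.
Aggregating (R2): 9.1104% + 3.265632% = 12.376032%.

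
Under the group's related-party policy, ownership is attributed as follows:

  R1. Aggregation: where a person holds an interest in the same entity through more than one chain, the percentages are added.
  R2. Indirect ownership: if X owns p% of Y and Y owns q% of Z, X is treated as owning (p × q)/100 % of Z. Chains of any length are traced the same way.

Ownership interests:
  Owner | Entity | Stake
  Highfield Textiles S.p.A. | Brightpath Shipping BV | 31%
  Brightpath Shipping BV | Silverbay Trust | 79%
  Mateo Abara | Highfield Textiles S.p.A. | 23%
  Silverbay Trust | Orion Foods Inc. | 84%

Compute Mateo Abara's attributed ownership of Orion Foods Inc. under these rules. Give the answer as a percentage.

4.731468%

Chain via Highfield Textiles S.p.A. → Brightpath Shipping BV → Silverbay Trust (R2): 23% × 31% × 79% × 84% = 4.731468% of Orion Foods Inc.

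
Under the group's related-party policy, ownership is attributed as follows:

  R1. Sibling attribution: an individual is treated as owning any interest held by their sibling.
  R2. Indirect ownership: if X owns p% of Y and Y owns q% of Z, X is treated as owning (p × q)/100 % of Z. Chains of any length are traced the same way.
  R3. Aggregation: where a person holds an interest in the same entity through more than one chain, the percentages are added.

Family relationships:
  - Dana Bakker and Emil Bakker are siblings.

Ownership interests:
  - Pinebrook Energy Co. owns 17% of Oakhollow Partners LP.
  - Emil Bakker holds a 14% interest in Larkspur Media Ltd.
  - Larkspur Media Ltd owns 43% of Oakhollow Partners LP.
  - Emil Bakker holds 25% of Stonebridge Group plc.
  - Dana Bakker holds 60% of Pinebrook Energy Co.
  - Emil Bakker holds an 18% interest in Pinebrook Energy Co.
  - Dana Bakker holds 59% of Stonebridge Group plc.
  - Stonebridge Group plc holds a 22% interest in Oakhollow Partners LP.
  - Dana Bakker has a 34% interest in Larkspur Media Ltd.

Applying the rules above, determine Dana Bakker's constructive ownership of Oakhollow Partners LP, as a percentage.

52.38%

By sibling attribution (R1), Dana Bakker is treated as also owning Emil Bakker's interest in Larkspur Media Ltd, giving 34% + 14% = 48%.
By sibling attribution (R1), Dana Bakker is treated as also owning Emil Bakker's interest in Pinebrook Energy Co, giving 60% + 18% = 78%.
By sibling attribution (R1), Dana Bakker is treated as also owning Emil Bakker's interest in Stonebridge Group plc, giving 59% + 25% = 84%.
Chain via Larkspur Media Ltd (R2): 48% × 43% = 20.64% of Oakhollow Partners LP.
Chain via Pinebrook Energy Co. (R2): 78% × 17% = 13.26% of Oakhollow Partners LP.
Chain via Stonebridge Group plc (R2): 84% × 22% = 18.48% of Oakhollow Partners LP.
Aggregating (R3): 20.64% + 13.26% + 18.48% = 52.38%.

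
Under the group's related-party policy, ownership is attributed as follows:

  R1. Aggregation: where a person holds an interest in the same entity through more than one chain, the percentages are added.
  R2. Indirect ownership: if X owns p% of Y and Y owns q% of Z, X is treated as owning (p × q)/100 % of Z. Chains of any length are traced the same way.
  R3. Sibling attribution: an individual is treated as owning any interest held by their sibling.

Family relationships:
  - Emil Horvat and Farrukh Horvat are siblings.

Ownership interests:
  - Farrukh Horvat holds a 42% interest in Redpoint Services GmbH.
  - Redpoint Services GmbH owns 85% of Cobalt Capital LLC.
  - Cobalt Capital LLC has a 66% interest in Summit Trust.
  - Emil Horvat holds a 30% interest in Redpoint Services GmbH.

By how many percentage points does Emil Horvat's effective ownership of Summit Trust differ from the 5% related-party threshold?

By sibling attribution (R3), Emil Horvat is treated as also owning Farrukh Horvat's interest in Redpoint Services GmbH, giving 30% + 42% = 72%.
Chain via Redpoint Services GmbH → Cobalt Capital LLC (R2): 72% × 85% × 66% = 40.392% of Summit Trust.
40.392% exceeds the 5% threshold by 35.392 percentage points.

35.392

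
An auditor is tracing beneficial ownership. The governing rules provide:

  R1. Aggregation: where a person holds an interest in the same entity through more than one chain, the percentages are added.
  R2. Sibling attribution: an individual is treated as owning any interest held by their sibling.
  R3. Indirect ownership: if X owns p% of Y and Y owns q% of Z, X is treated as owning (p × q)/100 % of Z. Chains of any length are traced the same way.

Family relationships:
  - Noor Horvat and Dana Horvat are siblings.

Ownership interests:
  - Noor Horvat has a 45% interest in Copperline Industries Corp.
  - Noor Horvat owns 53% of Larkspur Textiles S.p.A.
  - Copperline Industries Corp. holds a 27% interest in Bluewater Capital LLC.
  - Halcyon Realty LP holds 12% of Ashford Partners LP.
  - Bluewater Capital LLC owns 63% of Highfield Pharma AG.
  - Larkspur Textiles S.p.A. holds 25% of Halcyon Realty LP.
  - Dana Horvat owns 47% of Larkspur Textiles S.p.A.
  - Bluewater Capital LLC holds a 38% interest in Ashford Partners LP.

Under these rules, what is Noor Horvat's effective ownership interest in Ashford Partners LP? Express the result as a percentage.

By sibling attribution (R2), Noor Horvat is treated as also owning Dana Horvat's interest in Larkspur Textiles S.p.A, giving 53% + 47% = 100%.
Chain via Copperline Industries Corp. → Bluewater Capital LLC (R3): 45% × 27% × 38% = 4.617% of Ashford Partners LP.
Chain via Larkspur Textiles S.p.A. → Halcyon Realty LP (R3): 100% × 25% × 12% = 3% of Ashford Partners LP.
Aggregating (R1): 4.617% + 3% = 7.617%.

7.617%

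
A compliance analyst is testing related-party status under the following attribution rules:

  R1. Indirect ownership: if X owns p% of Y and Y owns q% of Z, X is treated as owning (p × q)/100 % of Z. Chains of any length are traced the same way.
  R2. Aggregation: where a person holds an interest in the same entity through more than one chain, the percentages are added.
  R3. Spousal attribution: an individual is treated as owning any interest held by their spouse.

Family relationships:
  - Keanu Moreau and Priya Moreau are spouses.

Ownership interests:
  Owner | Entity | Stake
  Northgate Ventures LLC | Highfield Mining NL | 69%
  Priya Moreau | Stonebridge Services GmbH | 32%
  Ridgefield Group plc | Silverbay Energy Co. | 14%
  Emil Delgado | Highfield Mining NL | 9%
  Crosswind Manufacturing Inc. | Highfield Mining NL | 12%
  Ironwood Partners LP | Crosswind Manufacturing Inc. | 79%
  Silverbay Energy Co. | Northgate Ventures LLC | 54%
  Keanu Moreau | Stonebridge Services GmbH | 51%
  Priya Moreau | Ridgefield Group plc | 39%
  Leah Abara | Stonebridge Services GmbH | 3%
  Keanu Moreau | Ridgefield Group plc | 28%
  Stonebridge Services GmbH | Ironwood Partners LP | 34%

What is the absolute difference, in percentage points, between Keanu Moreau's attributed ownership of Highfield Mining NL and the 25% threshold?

18.829756

By spousal attribution (R3), Keanu Moreau is treated as also owning Priya Moreau's interest in Ridgefield Group plc, giving 28% + 39% = 67%.
By spousal attribution (R3), Keanu Moreau is treated as also owning Priya Moreau's interest in Stonebridge Services GmbH, giving 51% + 32% = 83%.
Chain via Ridgefield Group plc → Silverbay Energy Co. → Northgate Ventures LLC (R1): 67% × 14% × 54% × 69% = 3.494988% of Highfield Mining NL.
Chain via Stonebridge Services GmbH → Ironwood Partners LP → Crosswind Manufacturing Inc. (R1): 83% × 34% × 79% × 12% = 2.675256% of Highfield Mining NL.
Aggregating (R2): 3.494988% + 2.675256% = 6.170244%.
6.170244% falls short of the 25% threshold by 18.829756 percentage points.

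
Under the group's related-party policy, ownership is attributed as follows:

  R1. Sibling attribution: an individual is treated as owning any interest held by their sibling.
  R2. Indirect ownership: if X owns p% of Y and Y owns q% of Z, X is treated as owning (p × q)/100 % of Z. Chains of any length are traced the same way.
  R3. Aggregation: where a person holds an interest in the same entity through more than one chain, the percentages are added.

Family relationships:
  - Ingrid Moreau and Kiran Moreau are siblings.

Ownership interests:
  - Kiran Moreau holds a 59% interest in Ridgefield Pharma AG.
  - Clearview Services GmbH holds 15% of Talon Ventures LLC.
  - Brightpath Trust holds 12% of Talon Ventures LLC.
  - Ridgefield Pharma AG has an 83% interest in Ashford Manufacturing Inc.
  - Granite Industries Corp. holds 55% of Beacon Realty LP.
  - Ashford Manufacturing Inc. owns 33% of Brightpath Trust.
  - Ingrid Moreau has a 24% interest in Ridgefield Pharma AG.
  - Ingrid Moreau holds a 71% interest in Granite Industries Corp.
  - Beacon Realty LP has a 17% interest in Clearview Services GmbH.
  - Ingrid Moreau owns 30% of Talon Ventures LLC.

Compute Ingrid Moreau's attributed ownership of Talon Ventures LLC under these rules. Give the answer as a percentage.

By sibling attribution (R1), Ingrid Moreau is treated as also owning Kiran Moreau's interest in Ridgefield Pharma AG, giving 24% + 59% = 83%.
Chain via Ridgefield Pharma AG → Ashford Manufacturing Inc. → Brightpath Trust (R2): 83% × 83% × 33% × 12% = 2.728044% of Talon Ventures LLC.
Chain via Granite Industries Corp. → Beacon Realty LP → Clearview Services GmbH (R2): 71% × 55% × 17% × 15% = 0.995775% of Talon Ventures LLC.
Direct interest in Talon Ventures LLC: 30%.
Aggregating (R3): 2.728044% + 0.995775% + 30% = 33.723819%.

33.723819%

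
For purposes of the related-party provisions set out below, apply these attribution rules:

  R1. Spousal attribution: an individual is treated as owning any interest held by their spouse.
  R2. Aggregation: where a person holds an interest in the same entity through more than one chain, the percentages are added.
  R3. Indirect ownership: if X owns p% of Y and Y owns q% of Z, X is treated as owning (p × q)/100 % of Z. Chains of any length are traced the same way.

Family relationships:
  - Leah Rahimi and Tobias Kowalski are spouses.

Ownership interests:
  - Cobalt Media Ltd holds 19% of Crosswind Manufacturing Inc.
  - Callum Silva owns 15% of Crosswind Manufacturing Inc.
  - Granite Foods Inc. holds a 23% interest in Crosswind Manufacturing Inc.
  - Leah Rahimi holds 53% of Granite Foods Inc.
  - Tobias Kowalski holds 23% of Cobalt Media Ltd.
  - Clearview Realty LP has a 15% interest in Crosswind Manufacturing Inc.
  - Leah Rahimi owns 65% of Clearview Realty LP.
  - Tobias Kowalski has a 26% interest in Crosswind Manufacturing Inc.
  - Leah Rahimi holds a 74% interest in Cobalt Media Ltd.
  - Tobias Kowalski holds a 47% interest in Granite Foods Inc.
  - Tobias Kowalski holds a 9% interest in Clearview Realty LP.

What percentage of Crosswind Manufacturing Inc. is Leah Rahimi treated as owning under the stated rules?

78.53%

By spousal attribution (R1), Leah Rahimi is treated as also owning Tobias Kowalski's interest in Clearview Realty LP, giving 65% + 9% = 74%.
By spousal attribution (R1), Leah Rahimi is treated as also owning Tobias Kowalski's interest in Cobalt Media Ltd, giving 74% + 23% = 97%.
By spousal attribution (R1), Leah Rahimi is treated as also owning Tobias Kowalski's interest in Granite Foods Inc, giving 53% + 47% = 100%.
By spousal attribution (R1), Leah Rahimi is treated as owning Tobias Kowalski's 26% interest in Crosswind Manufacturing Inc.
Chain via Clearview Realty LP (R3): 74% × 15% = 11.1% of Crosswind Manufacturing Inc.
Chain via Cobalt Media Ltd (R3): 97% × 19% = 18.43% of Crosswind Manufacturing Inc.
Chain via Granite Foods Inc. (R3): 100% × 23% = 23% of Crosswind Manufacturing Inc.
Direct interest in Crosswind Manufacturing Inc: 26%.
Aggregating (R2): 11.1% + 18.43% + 23% + 26% = 78.53%.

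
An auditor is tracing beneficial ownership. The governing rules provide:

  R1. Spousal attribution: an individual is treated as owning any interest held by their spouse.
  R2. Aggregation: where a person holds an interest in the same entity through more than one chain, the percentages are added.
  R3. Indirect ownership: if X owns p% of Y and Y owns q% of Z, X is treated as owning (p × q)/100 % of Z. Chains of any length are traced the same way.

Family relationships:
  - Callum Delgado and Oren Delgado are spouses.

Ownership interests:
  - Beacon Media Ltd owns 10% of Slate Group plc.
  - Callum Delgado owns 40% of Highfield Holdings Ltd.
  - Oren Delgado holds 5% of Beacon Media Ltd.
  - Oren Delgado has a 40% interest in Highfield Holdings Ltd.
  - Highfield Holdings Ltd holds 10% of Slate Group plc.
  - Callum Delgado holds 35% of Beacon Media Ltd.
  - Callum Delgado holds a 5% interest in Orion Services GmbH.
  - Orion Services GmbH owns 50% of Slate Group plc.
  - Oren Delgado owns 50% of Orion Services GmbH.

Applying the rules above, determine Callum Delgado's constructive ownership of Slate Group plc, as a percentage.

39.5%

By spousal attribution (R1), Callum Delgado is treated as also owning Oren Delgado's interest in Orion Services GmbH, giving 5% + 50% = 55%.
By spousal attribution (R1), Callum Delgado is treated as also owning Oren Delgado's interest in Beacon Media Ltd, giving 35% + 5% = 40%.
By spousal attribution (R1), Callum Delgado is treated as also owning Oren Delgado's interest in Highfield Holdings Ltd, giving 40% + 40% = 80%.
Chain via Orion Services GmbH (R3): 55% × 50% = 27.5% of Slate Group plc.
Chain via Beacon Media Ltd (R3): 40% × 10% = 4% of Slate Group plc.
Chain via Highfield Holdings Ltd (R3): 80% × 10% = 8% of Slate Group plc.
Aggregating (R2): 27.5% + 4% + 8% = 39.5%.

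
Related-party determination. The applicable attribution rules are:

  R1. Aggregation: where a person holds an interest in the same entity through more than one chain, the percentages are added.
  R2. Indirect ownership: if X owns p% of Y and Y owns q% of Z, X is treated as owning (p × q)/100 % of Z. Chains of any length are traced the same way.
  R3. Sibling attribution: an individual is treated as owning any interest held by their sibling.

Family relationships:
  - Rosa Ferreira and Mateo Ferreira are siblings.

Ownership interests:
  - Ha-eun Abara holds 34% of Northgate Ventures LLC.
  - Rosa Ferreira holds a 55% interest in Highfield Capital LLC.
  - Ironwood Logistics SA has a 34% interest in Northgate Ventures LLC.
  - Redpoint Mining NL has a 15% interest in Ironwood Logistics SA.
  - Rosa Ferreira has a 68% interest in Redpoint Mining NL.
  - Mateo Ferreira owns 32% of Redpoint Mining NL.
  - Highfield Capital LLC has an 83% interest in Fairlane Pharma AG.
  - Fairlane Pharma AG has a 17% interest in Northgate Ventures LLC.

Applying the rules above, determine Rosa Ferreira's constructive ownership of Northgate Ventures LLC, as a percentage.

12.8605%

By sibling attribution (R3), Rosa Ferreira is treated as also owning Mateo Ferreira's interest in Redpoint Mining NL, giving 68% + 32% = 100%.
Chain via Redpoint Mining NL → Ironwood Logistics SA (R2): 100% × 15% × 34% = 5.1% of Northgate Ventures LLC.
Chain via Highfield Capital LLC → Fairlane Pharma AG (R2): 55% × 83% × 17% = 7.7605% of Northgate Ventures LLC.
Aggregating (R1): 5.1% + 7.7605% = 12.8605%.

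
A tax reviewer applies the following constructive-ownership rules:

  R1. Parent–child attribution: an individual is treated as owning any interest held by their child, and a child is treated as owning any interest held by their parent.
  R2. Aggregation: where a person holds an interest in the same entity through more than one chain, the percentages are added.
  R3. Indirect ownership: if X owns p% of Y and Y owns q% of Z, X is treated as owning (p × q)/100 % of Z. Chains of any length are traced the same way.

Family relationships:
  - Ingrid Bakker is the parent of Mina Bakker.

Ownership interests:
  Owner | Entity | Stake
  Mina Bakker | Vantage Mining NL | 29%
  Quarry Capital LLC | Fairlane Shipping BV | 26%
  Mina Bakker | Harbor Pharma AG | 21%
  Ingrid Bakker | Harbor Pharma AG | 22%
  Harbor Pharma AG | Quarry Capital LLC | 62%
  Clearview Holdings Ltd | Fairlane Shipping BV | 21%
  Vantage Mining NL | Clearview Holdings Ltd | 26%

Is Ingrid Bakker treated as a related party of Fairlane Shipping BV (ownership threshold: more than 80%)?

By parent–child attribution (R1), Ingrid Bakker is treated as also owning Mina Bakker's interest in Harbor Pharma AG, giving 22% + 21% = 43%.
By parent–child attribution (R1), Ingrid Bakker is treated as owning Mina Bakker's 29% interest in Vantage Mining NL.
Chain via Harbor Pharma AG → Quarry Capital LLC (R3): 43% × 62% × 26% = 6.9316% of Fairlane Shipping BV.
Chain via Vantage Mining NL → Clearview Holdings Ltd (R3): 29% × 26% × 21% = 1.5834% of Fairlane Shipping BV.
Aggregating (R2): 6.9316% + 1.5834% = 8.515%.
8.515% does not exceed the 80% threshold, so Ingrid is not a related party to Fairlane Shipping BV.

No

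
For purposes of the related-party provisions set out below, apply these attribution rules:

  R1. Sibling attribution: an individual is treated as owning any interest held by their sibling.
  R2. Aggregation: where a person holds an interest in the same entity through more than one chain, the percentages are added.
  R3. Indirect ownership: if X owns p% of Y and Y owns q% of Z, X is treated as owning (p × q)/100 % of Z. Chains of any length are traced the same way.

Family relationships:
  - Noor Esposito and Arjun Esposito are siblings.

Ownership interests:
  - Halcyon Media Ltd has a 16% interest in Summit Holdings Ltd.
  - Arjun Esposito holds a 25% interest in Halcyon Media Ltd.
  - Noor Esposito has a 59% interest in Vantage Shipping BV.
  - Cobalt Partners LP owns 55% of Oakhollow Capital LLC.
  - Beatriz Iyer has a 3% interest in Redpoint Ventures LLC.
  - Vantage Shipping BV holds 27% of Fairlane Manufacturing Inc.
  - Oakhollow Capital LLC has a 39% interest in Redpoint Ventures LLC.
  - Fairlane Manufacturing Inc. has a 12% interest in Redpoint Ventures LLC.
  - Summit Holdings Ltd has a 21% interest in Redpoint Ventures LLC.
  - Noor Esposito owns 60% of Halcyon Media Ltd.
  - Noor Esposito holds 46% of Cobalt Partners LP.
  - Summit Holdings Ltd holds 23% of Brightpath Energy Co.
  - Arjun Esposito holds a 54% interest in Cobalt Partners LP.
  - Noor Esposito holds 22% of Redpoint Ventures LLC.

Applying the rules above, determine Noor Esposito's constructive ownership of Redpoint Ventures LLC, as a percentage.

By sibling attribution (R1), Noor Esposito is treated as also owning Arjun Esposito's interest in Cobalt Partners LP, giving 46% + 54% = 100%.
By sibling attribution (R1), Noor Esposito is treated as also owning Arjun Esposito's interest in Halcyon Media Ltd, giving 60% + 25% = 85%.
Chain via Cobalt Partners LP → Oakhollow Capital LLC (R3): 100% × 55% × 39% = 21.45% of Redpoint Ventures LLC.
Chain via Vantage Shipping BV → Fairlane Manufacturing Inc. (R3): 59% × 27% × 12% = 1.9116% of Redpoint Ventures LLC.
Chain via Halcyon Media Ltd → Summit Holdings Ltd (R3): 85% × 16% × 21% = 2.856% of Redpoint Ventures LLC.
Direct interest in Redpoint Ventures LLC: 22%.
Aggregating (R2): 21.45% + 1.9116% + 2.856% + 22% = 48.2176%.

48.2176%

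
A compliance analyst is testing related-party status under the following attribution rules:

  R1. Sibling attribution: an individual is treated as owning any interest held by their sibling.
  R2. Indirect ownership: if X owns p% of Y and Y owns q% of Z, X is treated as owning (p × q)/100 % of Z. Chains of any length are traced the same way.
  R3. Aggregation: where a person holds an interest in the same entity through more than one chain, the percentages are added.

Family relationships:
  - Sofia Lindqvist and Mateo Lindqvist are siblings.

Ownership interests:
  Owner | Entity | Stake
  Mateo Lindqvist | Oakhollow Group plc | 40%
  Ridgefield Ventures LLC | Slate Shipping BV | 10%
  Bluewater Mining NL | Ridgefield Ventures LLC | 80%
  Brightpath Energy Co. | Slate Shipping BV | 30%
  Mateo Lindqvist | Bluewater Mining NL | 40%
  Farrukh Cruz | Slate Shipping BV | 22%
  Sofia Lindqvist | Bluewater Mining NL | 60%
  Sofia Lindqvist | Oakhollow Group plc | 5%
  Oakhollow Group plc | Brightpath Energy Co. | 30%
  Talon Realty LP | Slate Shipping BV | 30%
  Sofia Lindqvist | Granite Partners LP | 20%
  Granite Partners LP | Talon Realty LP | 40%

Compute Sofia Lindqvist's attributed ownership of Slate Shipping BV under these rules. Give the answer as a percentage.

14.45%

By sibling attribution (R1), Sofia Lindqvist is treated as also owning Mateo Lindqvist's interest in Bluewater Mining NL, giving 60% + 40% = 100%.
By sibling attribution (R1), Sofia Lindqvist is treated as also owning Mateo Lindqvist's interest in Oakhollow Group plc, giving 5% + 40% = 45%.
Chain via Granite Partners LP → Talon Realty LP (R2): 20% × 40% × 30% = 2.4% of Slate Shipping BV.
Chain via Bluewater Mining NL → Ridgefield Ventures LLC (R2): 100% × 80% × 10% = 8% of Slate Shipping BV.
Chain via Oakhollow Group plc → Brightpath Energy Co. (R2): 45% × 30% × 30% = 4.05% of Slate Shipping BV.
Aggregating (R3): 2.4% + 8% + 4.05% = 14.45%.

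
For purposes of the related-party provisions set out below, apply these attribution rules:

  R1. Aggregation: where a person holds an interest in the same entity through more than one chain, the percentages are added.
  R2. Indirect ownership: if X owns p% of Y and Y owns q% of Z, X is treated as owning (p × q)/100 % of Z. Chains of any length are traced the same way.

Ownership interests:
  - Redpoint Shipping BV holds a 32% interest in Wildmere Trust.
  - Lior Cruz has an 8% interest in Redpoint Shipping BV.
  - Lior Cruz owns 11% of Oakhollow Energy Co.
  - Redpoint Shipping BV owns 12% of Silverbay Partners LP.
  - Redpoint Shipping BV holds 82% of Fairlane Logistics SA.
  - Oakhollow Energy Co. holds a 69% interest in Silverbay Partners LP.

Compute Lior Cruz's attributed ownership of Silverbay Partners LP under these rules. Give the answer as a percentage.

8.55%

Chain via Oakhollow Energy Co. (R2): 11% × 69% = 7.59% of Silverbay Partners LP.
Chain via Redpoint Shipping BV (R2): 8% × 12% = 0.96% of Silverbay Partners LP.
Aggregating (R1): 7.59% + 0.96% = 8.55%.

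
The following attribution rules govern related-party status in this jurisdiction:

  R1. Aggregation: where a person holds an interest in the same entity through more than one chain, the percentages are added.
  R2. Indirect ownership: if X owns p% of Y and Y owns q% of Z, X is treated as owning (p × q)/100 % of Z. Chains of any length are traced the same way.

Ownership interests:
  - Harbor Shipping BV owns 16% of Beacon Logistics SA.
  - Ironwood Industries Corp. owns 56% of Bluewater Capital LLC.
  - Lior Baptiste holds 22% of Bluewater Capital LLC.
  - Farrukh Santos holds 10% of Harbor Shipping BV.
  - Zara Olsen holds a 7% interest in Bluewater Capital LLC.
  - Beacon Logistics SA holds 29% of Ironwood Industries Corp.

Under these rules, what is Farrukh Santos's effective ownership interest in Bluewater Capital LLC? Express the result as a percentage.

0.25984%

Chain via Harbor Shipping BV → Beacon Logistics SA → Ironwood Industries Corp. (R2): 10% × 16% × 29% × 56% = 0.25984% of Bluewater Capital LLC.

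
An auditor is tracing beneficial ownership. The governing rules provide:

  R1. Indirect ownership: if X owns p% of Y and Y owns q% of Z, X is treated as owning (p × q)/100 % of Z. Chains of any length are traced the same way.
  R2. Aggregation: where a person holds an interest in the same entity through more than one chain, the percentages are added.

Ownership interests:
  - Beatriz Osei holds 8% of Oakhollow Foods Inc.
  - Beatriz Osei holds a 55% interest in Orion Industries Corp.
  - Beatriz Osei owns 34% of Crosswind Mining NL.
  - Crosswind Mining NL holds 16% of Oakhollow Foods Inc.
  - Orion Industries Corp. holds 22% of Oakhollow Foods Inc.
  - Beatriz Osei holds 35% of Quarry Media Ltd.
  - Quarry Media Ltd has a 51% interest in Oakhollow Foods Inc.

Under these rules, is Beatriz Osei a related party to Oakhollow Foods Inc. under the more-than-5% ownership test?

Yes

Chain via Quarry Media Ltd (R1): 35% × 51% = 17.85% of Oakhollow Foods Inc.
Chain via Crosswind Mining NL (R1): 34% × 16% = 5.44% of Oakhollow Foods Inc.
Chain via Orion Industries Corp. (R1): 55% × 22% = 12.1% of Oakhollow Foods Inc.
Direct interest in Oakhollow Foods Inc: 8%.
Aggregating (R2): 17.85% + 5.44% + 12.1% + 8% = 43.39%.
43.39% exceeds the 5% threshold, so Beatriz is a related party to Oakhollow Foods Inc.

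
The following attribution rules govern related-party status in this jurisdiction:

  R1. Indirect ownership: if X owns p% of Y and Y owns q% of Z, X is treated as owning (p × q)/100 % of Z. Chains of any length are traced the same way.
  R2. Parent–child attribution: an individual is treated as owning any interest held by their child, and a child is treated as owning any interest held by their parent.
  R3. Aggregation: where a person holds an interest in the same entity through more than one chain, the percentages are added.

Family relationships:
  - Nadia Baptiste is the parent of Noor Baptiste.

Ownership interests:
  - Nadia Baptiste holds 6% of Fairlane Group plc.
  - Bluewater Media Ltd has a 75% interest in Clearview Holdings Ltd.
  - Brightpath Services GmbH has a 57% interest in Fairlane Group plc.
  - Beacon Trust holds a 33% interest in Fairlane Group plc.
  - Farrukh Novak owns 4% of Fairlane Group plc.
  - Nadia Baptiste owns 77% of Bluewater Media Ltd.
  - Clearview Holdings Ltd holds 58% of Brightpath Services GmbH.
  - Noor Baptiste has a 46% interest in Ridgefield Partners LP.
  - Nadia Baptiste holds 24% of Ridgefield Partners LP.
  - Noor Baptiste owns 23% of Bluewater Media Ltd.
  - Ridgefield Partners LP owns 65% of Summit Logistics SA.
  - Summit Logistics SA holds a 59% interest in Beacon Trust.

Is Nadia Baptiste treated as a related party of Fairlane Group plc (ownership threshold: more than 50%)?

By parent–child attribution (R2), Nadia Baptiste is treated as also owning Noor Baptiste's interest in Bluewater Media Ltd, giving 77% + 23% = 100%.
By parent–child attribution (R2), Nadia Baptiste is treated as also owning Noor Baptiste's interest in Ridgefield Partners LP, giving 24% + 46% = 70%.
Chain via Bluewater Media Ltd → Clearview Holdings Ltd → Brightpath Services GmbH (R1): 100% × 75% × 58% × 57% = 24.795% of Fairlane Group plc.
Chain via Ridgefield Partners LP → Summit Logistics SA → Beacon Trust (R1): 70% × 65% × 59% × 33% = 8.85885% of Fairlane Group plc.
Direct interest in Fairlane Group plc: 6%.
Aggregating (R3): 24.795% + 8.85885% + 6% = 39.65385%.
39.65385% does not exceed the 50% threshold, so Nadia is not a related party to Fairlane Group plc.

No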